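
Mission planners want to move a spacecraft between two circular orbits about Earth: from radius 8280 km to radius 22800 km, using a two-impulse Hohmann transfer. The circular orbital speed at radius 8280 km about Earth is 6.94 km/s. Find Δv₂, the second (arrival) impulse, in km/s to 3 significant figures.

Δv₂ = 1.13 km/s

From the circular-orbit relation v² = μ/r at r = 8280 km: μ = v²r = (6.94)² × 8280 = 3.98795×10^5 km³/s².
Semi-major axis of the transfer orbit: a_t = (8280 + 22800)/2 = 15540 km.
Circular speed at r = 22800 km: v_c = √(μ/r) = 4.182 km/s.
Transfer-orbit speed at the same r (vis-viva, a = a_t): v_t = √[μ(2/r − 1/a_t)] = 3.053 km/s.
Δv₂ = |v_t − v_c| = |3.053 − 4.182| = 1.129 km/s.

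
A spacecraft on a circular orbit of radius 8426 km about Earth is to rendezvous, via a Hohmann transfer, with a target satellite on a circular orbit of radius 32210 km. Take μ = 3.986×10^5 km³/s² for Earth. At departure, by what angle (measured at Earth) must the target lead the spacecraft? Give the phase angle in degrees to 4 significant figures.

Semi-major axis of the transfer orbit: a_t = (8426 + 32210)/2 = 20318 km.
Transfer time t = π√(a_t³/μ) = 14410 s.
The target's mean motion on its circular orbit is ω₂ = √(μ/r₂³) = 1.092×10^-4 rad/s.
Angle swept by the target during transfer: ω₂·t = 1.574 rad = 90.18°.
The spacecraft traverses 180° on the transfer ellipse, so the target must lead by 180° − 90.18° = 89.82°.

φ = 89.82°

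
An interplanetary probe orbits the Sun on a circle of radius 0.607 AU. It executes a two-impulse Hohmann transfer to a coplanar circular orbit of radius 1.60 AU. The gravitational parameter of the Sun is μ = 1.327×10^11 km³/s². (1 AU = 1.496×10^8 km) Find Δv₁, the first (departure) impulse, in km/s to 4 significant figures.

In km: r₁ = 0.607 × 1.496×10^8 = 9.08072×10^7 km; r₂ = 1.60 × 1.496×10^8 = 2.3936×10^8 km.
The Hohmann ellipse has a_t = (r₁ + r₂)/2 = 1.650836×10^8 km.
Circular speed at r = 9.08072×10^7 km: v_c = √(μ/r) = 38.22745 km/s.
Vis-viva on the transfer ellipse at r = 9.08072×10^7 km gives v_t = √[μ(2/r − 1/a_t)] = 46.03087 km/s.
Δv₁ = |v_t − v_c| = |46.03087 − 38.22745| = 7.803 km/s.

Δv₁ = 7.803 km/s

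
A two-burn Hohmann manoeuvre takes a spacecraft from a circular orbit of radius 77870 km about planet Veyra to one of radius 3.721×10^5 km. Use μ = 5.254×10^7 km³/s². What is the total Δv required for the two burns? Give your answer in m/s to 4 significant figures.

Transfer-ellipse semi-major axis a_t = (r₁ + r₂)/2 = (77870 + 3.721×10^5)/2 = 2.24985×10^5 km.
At r₁ the circular-orbit speed is v₁ = √(μ/r₁) = 25.98 km/s.
Transfer-orbit speed at r₁ (v² = μ(2/r − 1/a)): v_p = √[μ(2/r₁ − 1/a_t)] = 33.41 km/s.
First burn Δv₁ = |v_p − v₁| = 7.430 km/s.
At r₂, v₂ = √(μ/r₂) = 11.883 km/s.
Transfer-orbit speed at r₂: v_a = √[μ(2/r₂ − 1/a_t)] = 6.9907 km/s.
Second burn Δv₂ = |v₂ − v_a| = 4.892 km/s.
Total Δv = Δv₁ + Δv₂ = 12.32 km/s.

Δv = 12320 m/s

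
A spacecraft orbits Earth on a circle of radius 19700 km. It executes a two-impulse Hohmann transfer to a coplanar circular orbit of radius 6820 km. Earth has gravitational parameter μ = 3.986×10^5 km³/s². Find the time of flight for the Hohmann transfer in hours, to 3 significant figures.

Transfer-ellipse semi-major axis a_t = (r₁ + r₂)/2 = (19700 + 6820)/2 = 13260 km.
Half the transfer-orbit period gives t = π√(a_t³/μ) = 7598 s.
Converting: 7598 s ÷ 3600 s/hour = 2.11 hours.

t = 2.11 hours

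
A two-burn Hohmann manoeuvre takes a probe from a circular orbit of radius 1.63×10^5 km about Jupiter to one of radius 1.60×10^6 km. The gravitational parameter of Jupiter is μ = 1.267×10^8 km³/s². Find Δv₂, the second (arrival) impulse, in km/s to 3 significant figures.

Transfer-ellipse semi-major axis a_t = (r₁ + r₂)/2 = (1.630×10^5 + 1.600×10^6)/2 = 8.815×10^5 km.
Circular speed at r = 1.600×10^6 km: v_c = √(μ/r) = 8.899 km/s.
Vis-viva on the transfer ellipse at r = 1.600×10^6 km gives v_t = √[μ(2/r − 1/a_t)] = 3.827 km/s.
Δv₂ = |v_t − v_c| = |3.827 − 8.899| = 5.072 km/s.

Δv₂ = 5.07 km/s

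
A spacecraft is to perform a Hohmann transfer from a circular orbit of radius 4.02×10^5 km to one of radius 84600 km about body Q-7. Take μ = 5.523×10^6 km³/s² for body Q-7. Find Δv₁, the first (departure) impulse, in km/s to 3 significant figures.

Δv₁ = 1.52 km/s

The Hohmann ellipse has a_t = (r₁ + r₂)/2 = 2.433×10^5 km.
On the circular orbit at r = 4.020×10^5 km, v_c = √(μ/r) = 3.707 km/s.
Transfer-orbit speed at the same r (vis-viva, a = a_t): v_t = √[μ(2/r − 1/a_t)] = 2.186 km/s.
Δv₁ = |v_t − v_c| = |2.186 − 3.707| = 1.521 km/s.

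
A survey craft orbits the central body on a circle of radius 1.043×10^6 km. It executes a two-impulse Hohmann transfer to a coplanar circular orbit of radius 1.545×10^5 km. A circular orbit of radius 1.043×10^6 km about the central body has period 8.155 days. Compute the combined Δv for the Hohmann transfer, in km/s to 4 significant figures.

Δv = 12.31 km/s

From Kepler's third law T² = 4π²r³/μ at r = 1.043×10^6 km, T = 8.155 days = 8.155 × 86400 s = 7.04592×10^5 s: μ = 4π²r³/T² = 9.02272×10^7 km³/s².
The Hohmann ellipse has a_t = (r₁ + r₂)/2 = 5.9875×10^5 km.
At r₁ the circular-orbit speed is v₁ = √(μ/r₁) = 9.3009 km/s.
Transfer-orbit speed at r₁ (v² = μ(2/r − 1/a)): v_a = √[μ(2/r₁ − 1/a_t)] = 4.7246 km/s.
First burn Δv₁ = |v_a − v₁| = 4.5763 km/s.
Circular speed at r₂: v₂ = √(μ/r₂) = 24.1660 km/s.
Transfer-orbit speed at r₂: v_p = √[μ(2/r₂ − 1/a_t)] = 31.8951 km/s.
Second burn Δv₂ = |v₂ − v_p| = 7.7291 km/s.
Total Δv = Δv₁ + Δv₂ = 12.31 km/s.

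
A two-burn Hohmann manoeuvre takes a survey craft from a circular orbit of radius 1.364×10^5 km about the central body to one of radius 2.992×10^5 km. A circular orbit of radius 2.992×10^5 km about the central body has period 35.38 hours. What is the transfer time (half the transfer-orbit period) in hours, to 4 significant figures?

From Kepler's third law T² = 4π²r³/μ at r = 2.992×10^5 km, T = 35.38 hours = 35.38 × 3600 s = 1.27368×10^5 s: μ = 4π²r³/T² = 6.51814×10^7 km³/s².
Semi-major axis of the transfer orbit: a_t = (1.364×10^5 + 2.992×10^5)/2 = 2.178×10^5 km.
Half the transfer-orbit period gives t = π√(a_t³/μ) = 39550 s.
Converting: 39550 s ÷ 3600 s/hour = 10.99 hours.

t = 10.99 hours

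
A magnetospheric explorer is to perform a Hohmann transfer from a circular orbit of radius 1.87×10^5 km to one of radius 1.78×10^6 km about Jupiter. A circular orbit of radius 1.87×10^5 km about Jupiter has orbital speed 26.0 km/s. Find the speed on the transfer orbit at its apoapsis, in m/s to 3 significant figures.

From the circular-orbit relation v² = μ/r at r = 1.87×10^5 km: μ = v²r = (26.0)² × 1.87×10^5 = 1.26412×10^8 km³/s².
Transfer-ellipse semi-major axis a_t = (r₁ + r₂)/2 = (1.870×10^5 + 1.780×10^6)/2 = 9.835×10^5 km.
At apoapsis, r = 1.780×10^6 km.
From the vis-viva equation, v = √[μ(2/r − 1/a_t)] = 3.675 km/s.

v = 3670 m/s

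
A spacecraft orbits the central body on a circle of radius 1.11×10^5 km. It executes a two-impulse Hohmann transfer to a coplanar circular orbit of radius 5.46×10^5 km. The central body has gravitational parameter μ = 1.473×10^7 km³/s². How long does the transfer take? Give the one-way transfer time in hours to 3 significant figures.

t = 42.8 hours

The Hohmann ellipse has a_t = (r₁ + r₂)/2 = 3.285×10^5 km.
By Kepler's third law the transfer-orbit period is T = 2π√(a_t³/μ), so t = T/2 = 1.541×10^5 s.
Converting: 1.541×10^5 s ÷ 3600 s/hour = 42.8 hours.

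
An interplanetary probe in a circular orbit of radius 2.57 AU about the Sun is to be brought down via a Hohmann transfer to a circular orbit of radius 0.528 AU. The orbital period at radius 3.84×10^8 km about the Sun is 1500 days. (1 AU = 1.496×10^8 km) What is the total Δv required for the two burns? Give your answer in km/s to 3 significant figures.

Δv = 19.6 km/s

From Kepler's third law T² = 4π²r³/μ at r = 3.84×10^8 km, T = 1500 days = 1500 × 86400 s = 1.296×10^8 s: μ = 4π²r³/T² = 1.33089×10^11 km³/s².
In km: r₁ = 2.57 × 1.496×10^8 = 3.84472×10^8 km; r₂ = 0.528 × 1.496×10^8 = 7.89888×10^7 km.
Semi-major axis of the transfer orbit: a_t = (3.84472×10^8 + 7.89888×10^7)/2 = 2.317304×10^8 km.
At r₁ the circular-orbit speed is v₁ = √(μ/r₁) = 18.6054 km/s.
On the transfer ellipse at r₁, v² = μ(2/r − 1/a) gives v_a = √[μ(2/r₁ − 1/a_t)] = 10.8625 km/s.
First burn Δv₁ = |v_a − v₁| = 7.7429 km/s.
At r₂, v₂ = √(μ/r₂) = 41.0477 km/s.
Transfer-orbit speed at r₂: v_p = √[μ(2/r₂ − 1/a_t)] = 52.8725 km/s.
Second burn Δv₂ = |v₂ − v_p| = 11.825 km/s.
Δv = Δv₁ + Δv₂ = 7.7429 + 11.825 = 19.57 km/s.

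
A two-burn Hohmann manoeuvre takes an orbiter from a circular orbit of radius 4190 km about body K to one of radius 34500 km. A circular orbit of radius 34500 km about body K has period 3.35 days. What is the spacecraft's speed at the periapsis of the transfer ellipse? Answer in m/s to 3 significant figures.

From Kepler's third law T² = 4π²r³/μ at r = 34500 km, T = 3.35 days = 3.35 × 86400 s = 2.8944×10^5 s: μ = 4π²r³/T² = 19350.8 km³/s².
Semi-major axis of the transfer orbit: a_t = (4190 + 34500)/2 = 19345 km.
At periapsis, r = 4190 km.
From the vis-viva equation, v = √[μ(2/r − 1/a_t)] = 2.870 km/s.

v = 2870 m/s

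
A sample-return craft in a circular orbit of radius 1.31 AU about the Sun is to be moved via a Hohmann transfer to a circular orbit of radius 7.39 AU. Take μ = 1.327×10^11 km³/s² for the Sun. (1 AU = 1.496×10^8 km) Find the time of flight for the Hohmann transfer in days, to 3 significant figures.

In km: r₁ = 1.31 × 1.496×10^8 = 1.95976×10^8 km; r₂ = 7.39 × 1.496×10^8 = 1.105544×10^9 km.
The Hohmann ellipse has a_t = (r₁ + r₂)/2 = 6.5076×10^8 km.
Transfer time t = π√(a_t³/μ) = π√((6.5076×10^8)³ / 1.327×10^11) = 1.432×10^8 s.
Converting: 1.432×10^8 s ÷ 86400 s/day = 1660 days.

t = 1660 days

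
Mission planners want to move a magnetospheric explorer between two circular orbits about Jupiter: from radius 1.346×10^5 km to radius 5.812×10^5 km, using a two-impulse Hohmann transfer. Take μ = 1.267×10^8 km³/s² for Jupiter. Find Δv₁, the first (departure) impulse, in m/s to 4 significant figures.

The Hohmann ellipse has a_t = (r₁ + r₂)/2 = 3.579×10^5 km.
On the circular orbit at r = 1.346×10^5 km, v_c = √(μ/r) = 30.6807 km/s.
Transfer-orbit speed at the same r (vis-viva, a = a_t): v_t = √[μ(2/r − 1/a_t)] = 39.0974 km/s.
Δv₁ = |v_t − v_c| = |39.0974 − 30.6807| = 8.417 km/s.

Δv₁ = 8417 m/s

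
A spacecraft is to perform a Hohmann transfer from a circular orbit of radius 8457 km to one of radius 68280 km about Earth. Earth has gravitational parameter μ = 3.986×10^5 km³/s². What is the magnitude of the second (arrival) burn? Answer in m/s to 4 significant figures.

Transfer-ellipse semi-major axis a_t = (r₁ + r₂)/2 = (8457 + 68280)/2 = 38368.5 km.
On the circular orbit at r = 68280 km, v_c = √(μ/r) = 2.416 km/s.
Vis-viva on the transfer ellipse at r = 68280 km gives v_t = √[μ(2/r − 1/a_t)] = 1.134 km/s.
Δv₂ = |v_t − v_c| = |1.134 − 2.416| = 1.282 km/s.

Δv₂ = 1282 m/s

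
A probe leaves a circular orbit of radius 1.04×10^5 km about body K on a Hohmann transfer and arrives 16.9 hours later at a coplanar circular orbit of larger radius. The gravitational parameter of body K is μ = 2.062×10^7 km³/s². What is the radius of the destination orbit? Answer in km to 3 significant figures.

Transfer time t = 16.9 hours = 60840 s, and t = π√(a_t³/μ).
So a_t = (μ t²/π²)^(1/3) = (2.062×10^7 × (60840)² / π²)^(1/3) = 1.97753×10^5 km.
Since a_t = (r₁ + r₂)/2, r₂ = 2a_t − r₁ = 2×1.97753×10^5 − 1.040×10^5 = 2.91506×10^5 km.

r₂ = 2.92×10^5 km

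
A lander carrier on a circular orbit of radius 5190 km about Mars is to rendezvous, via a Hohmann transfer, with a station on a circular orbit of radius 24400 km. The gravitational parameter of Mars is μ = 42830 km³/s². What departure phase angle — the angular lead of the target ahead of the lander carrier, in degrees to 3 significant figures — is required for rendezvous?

The Hohmann ellipse has a_t = (r₁ + r₂)/2 = 14795 km.
The half-period of the transfer ellipse is t = π√(a_t³/μ) = 27318 s.
The target's mean motion on its circular orbit is ω₂ = √(μ/r₂³) = 5.4299×10^-5 rad/s.
Angle swept by the target during transfer: ω₂·t = 1.4833 rad = 84.99°.
Arrival is 180° from departure on the ellipse, so φ = 180° − 84.99° = 95.0°.

φ = 95.0°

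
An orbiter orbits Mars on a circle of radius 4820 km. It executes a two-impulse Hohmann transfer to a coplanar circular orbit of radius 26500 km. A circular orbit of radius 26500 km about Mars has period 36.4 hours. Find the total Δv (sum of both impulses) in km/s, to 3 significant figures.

From Kepler's third law T² = 4π²r³/μ at r = 26500 km, T = 36.4 hours = 36.4 × 3600 s = 1.3104×10^5 s: μ = 4π²r³/T² = 42784.8 km³/s².
The Hohmann ellipse has a_t = (r₁ + r₂)/2 = 15660 km.
Circular speed at r₁: v₁ = √(μ/r₁) = √(42784.8/4820) = 2.97935 km/s.
Transfer-orbit speed at r₁ (v² = μ(2/r − 1/a)): v_p = √[μ(2/r₁ − 1/a_t)] = 3.87568 km/s.
First burn Δv₁ = |v_p − v₁| = 0.8963 km/s.
Circular speed at r₂: v₂ = √(μ/r₂) = 1.2706 km/s.
Transfer-orbit speed at r₂: v_a = √[μ(2/r₂ − 1/a_t)] = 0.70494 km/s.
Second burn Δv₂ = |v₂ − v_a| = 0.5657 km/s.
Total Δv = Δv₁ + Δv₂ = 1.462 km/s.

Δv = 1.46 km/s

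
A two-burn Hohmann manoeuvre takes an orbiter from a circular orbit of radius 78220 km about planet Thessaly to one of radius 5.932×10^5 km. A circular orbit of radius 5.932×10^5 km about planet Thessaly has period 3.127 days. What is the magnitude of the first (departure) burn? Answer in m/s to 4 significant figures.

From Kepler's third law T² = 4π²r³/μ at r = 5.932×10^5 km, T = 3.127 days = 3.127 × 86400 s = 2.701728×10^5 s: μ = 4π²r³/T² = 1.12896×10^8 km³/s².
The Hohmann ellipse has a_t = (r₁ + r₂)/2 = 3.3571×10^5 km.
On the circular orbit at r = 78220 km, v_c = √(μ/r) = 37.99 km/s.
Transfer-orbit speed at the same r (vis-viva, a = a_t): v_t = √[μ(2/r − 1/a_t)] = 50.50 km/s.
Δv₁ = |v_t − v_c| = |50.50 − 37.99| = 12.51 km/s.

Δv₁ = 12510 m/s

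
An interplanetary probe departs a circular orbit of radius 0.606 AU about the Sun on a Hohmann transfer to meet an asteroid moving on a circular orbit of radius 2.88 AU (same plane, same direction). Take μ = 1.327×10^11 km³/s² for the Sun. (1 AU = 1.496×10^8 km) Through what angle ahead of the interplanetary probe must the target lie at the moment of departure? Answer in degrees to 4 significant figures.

φ = 95.25°

In km: r₁ = 0.606 × 1.496×10^8 = 9.06576×10^7 km; r₂ = 2.88 × 1.496×10^8 = 4.30848×10^8 km.
The Hohmann ellipse has a_t = (r₁ + r₂)/2 = 2.607528×10^8 km.
Transfer time t = π√(a_t³/μ) = 3.6313×10^7 s.
Target angular speed ω₂ = √(μ/r₂³) = 4.0733×10^-8 rad/s.
Angle swept by the target during transfer: ω₂·t = 1.4791 rad = 84.75°.
The interplanetary probe traverses 180° on the transfer ellipse, so the target must lead by 180° − 84.75° = 95.25°.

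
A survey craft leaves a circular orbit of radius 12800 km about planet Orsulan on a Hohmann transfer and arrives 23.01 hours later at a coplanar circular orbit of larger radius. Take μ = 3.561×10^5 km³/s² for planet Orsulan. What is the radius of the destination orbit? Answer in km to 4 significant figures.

r₂ = 1.128×10^5 km

Transfer time t = 23.01 hours = 82836 s, and t = π√(a_t³/μ).
So a_t = (μ t²/π²)^(1/3) = (3.561×10^5 × (82836)² / π²)^(1/3) = 62792 km.
Since a_t = (r₁ + r₂)/2, r₂ = 2a_t − r₁ = 2×62792 − 12800 = 1.12784×10^5 km.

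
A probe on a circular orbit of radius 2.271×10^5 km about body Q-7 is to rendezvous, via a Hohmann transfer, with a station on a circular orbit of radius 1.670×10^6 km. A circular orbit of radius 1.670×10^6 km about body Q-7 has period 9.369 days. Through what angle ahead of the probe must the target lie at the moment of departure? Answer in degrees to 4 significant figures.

φ = 102.9°

From Kepler's third law T² = 4π²r³/μ at r = 1.670×10^6 km, T = 9.369 days = 9.369 × 86400 s = 8.094816×10^5 s: μ = 4π²r³/T² = 2.80605×10^8 km³/s².
The Hohmann ellipse has a_t = (r₁ + r₂)/2 = 9.4855×10^5 km.
The half-period of the transfer ellipse is t = π√(a_t³/μ) = 1.732577×10^5 s.
Target angular speed ω₂ = √(μ/r₂³) = 7.761987×10^-6 rad/s.
Angle swept by the target during transfer: ω₂·t = 1.34482 rad = 77.053°.
Arrival is 180° from departure on the ellipse, so φ = 180° − 77.053° = 102.9°.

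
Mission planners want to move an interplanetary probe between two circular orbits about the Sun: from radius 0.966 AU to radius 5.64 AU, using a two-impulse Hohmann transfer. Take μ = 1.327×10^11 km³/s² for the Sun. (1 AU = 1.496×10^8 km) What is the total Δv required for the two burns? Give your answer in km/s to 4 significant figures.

In km: r₁ = 0.966 × 1.496×10^8 = 1.445136×10^8 km; r₂ = 5.64 × 1.496×10^8 = 8.43744×10^8 km.
Semi-major axis of the transfer orbit: a_t = (1.445136×10^8 + 8.43744×10^8)/2 = 4.941288×10^8 km.
Circular speed at r₁: v₁ = √(μ/r₁) = √(1.327×10^11/1.445136×10^8) = 30.3027 km/s.
On the transfer ellipse at r₁, vis-viva gives v_p = √[μ(2/r₁ − 1/a_t)] = 39.5974 km/s.
First burn Δv₁ = |v_p − v₁| = 9.295 km/s.
At r₂, v₂ = √(μ/r₂) = 12.541 km/s.
Transfer-orbit speed at r₂: v_a = √[μ(2/r₂ − 1/a_t)] = 6.7821 km/s.
Second burn Δv₂ = |v₂ − v_a| = 5.759 km/s.
Total Δv = Δv₁ + Δv₂ = 15.05 km/s.

Δv = 15.05 km/s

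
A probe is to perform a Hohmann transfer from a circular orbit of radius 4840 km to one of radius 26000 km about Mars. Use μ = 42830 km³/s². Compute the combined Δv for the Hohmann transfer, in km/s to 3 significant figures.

Transfer-ellipse semi-major axis a_t = (r₁ + r₂)/2 = (4840 + 26000)/2 = 15420 km.
At r₁ the circular-orbit speed is v₁ = √(μ/r₁) = 2.975 km/s.
On the transfer ellipse at r₁, v² = μ(2/r − 1/a) gives v_p = √[μ(2/r₁ − 1/a_t)] = 3.863 km/s.
First burn Δv₁ = |v_p − v₁| = 0.8880 km/s.
At r₂, v₂ = √(μ/r₂) = 1.2835 km/s.
Transfer-orbit speed at r₂: v_a = √[μ(2/r₂ − 1/a_t)] = 0.71906 km/s.
Second burn Δv₂ = |v₂ − v_a| = 0.5644 km/s.
Total Δv = Δv₁ + Δv₂ = 1.452 km/s.

Δv = 1.45 km/s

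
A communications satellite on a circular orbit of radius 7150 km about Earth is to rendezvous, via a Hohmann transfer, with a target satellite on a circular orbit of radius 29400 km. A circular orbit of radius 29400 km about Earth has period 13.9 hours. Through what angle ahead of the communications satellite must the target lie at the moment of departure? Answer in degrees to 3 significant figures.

From Kepler's third law T² = 4π²r³/μ at r = 29400 km, T = 13.9 hours = 13.9 × 3600 s = 50040 s: μ = 4π²r³/T² = 4.00652×10^5 km³/s².
Semi-major axis of the transfer orbit: a_t = (7150 + 29400)/2 = 18275 km.
Transfer time t = π√(a_t³/μ) = 12262 s.
Target angular speed ω₂ = √(μ/r₂³) = 1.2556×10^-4 rad/s.
Angle swept by the target during transfer: ω₂·t = 1.5396 rad = 88.21°.
The communications satellite traverses 180° on the transfer ellipse, so the target must lead by 180° − 88.21° = 91.8°.

φ = 91.8°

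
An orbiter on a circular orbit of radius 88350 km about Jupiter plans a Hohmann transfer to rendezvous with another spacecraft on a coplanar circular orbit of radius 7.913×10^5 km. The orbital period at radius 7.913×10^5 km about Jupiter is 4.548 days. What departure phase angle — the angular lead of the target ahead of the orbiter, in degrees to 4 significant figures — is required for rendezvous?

From Kepler's third law T² = 4π²r³/μ at r = 7.913×10^5 km, T = 4.548 days = 4.548 × 86400 s = 3.929472×10^5 s: μ = 4π²r³/T² = 1.26682×10^8 km³/s².
Transfer-ellipse semi-major axis a_t = (r₁ + r₂)/2 = (88350 + 7.913×10^5)/2 = 4.39825×10^5 km.
Transfer time t = π√(a_t³/μ) = 81416 s.
Target angular speed ω₂ = √(μ/r₂³) = 1.5990×10^-5 rad/s.
Angle swept by the target during transfer: ω₂·t = 1.3018 rad = 74.59°.
The orbiter traverses 180° on the transfer ellipse, so the target must lead by 180° − 74.59° = 105.4°.

φ = 105.4°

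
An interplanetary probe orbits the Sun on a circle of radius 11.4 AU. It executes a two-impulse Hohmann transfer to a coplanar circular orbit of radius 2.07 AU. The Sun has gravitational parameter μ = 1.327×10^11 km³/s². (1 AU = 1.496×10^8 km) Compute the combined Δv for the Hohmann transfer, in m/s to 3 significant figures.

Δv = 10200 m/s

In km: r₁ = 11.4 × 1.496×10^8 = 1.70544×10^9 km; r₂ = 2.07 × 1.496×10^8 = 3.09672×10^8 km.
Semi-major axis of the transfer orbit: a_t = (1.70544×10^9 + 3.09672×10^8)/2 = 1.007556×10^9 km.
Circular speed at r₁: v₁ = √(μ/r₁) = √(1.327×10^11/1.70544×10^9) = 8.821 km/s.
On the transfer ellipse at r₁, v² = μ(2/r − 1/a) gives v_a = √[μ(2/r₁ − 1/a_t)] = 4.890 km/s.
First burn Δv₁ = |v_a − v₁| = 3.931 km/s.
Circular speed at r₂: v₂ = √(μ/r₂) = 20.701 km/s.
Transfer-orbit speed at r₂: v_p = √[μ(2/r₂ − 1/a_t)] = 26.932 km/s.
Second burn Δv₂ = |v₂ − v_p| = 6.231 km/s.
Δv = Δv₁ + Δv₂ = 3.931 + 6.231 = 10.16 km/s.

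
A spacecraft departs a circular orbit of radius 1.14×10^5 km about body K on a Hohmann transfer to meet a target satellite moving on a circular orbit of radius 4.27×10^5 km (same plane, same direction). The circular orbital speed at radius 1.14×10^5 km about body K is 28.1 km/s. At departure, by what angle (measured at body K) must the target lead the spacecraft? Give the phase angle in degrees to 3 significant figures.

From the circular-orbit relation v² = μ/r at r = 1.14×10^5 km: μ = v²r = (28.1)² × 1.14×10^5 = 9.00155×10^7 km³/s².
Transfer-ellipse semi-major axis a_t = (r₁ + r₂)/2 = (1.140×10^5 + 4.270×10^5)/2 = 2.705×10^5 km.
The half-period of the transfer ellipse is t = π√(a_t³/μ) = 46580 s.
Target angular speed ω₂ = √(μ/r₂³) = 3.400×10^-5 rad/s.
Angle swept by the target during transfer: ω₂·t = 1.584 rad = 90.76°.
Arrival is 180° from departure on the ellipse, so φ = 180° − 90.76° = 89.2°.

φ = 89.2°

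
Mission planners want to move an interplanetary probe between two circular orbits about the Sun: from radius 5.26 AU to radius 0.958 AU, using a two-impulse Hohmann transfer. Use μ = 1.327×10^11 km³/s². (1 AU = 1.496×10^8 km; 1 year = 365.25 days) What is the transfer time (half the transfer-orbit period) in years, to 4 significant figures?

t = 2.741 years

In km: r₁ = 5.26 × 1.496×10^8 = 7.86896×10^8 km; r₂ = 0.958 × 1.496×10^8 = 1.433168×10^8 km.
Semi-major axis of the transfer orbit: a_t = (7.86896×10^8 + 1.433168×10^8)/2 = 4.651064×10^8 km.
Transfer time t = π√(a_t³/μ) = π√((4.651064×10^8)³ / 1.327×10^11) = 8.651×10^7 s.
Converting: 8.651×10^7 s ÷ 3.15576×10^7 s/year (365.25 × 86400) = 2.741 years.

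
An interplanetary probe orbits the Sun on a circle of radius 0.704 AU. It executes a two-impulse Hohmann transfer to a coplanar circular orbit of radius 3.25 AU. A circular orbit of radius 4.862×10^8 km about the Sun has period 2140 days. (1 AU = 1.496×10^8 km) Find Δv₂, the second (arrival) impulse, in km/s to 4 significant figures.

Δv₂ = 6.663 km/s

From Kepler's third law T² = 4π²r³/μ at r = 4.862×10^8 km, T = 2140 days = 2140 × 86400 s = 1.84896×10^8 s: μ = 4π²r³/T² = 1.32724×10^11 km³/s².
In km: r₁ = 0.704 × 1.496×10^8 = 1.053184×10^8 km; r₂ = 3.25 × 1.496×10^8 = 4.862×10^8 km.
Transfer-ellipse semi-major axis a_t = (r₁ + r₂)/2 = (1.053184×10^8 + 4.862×10^8)/2 = 2.957592×10^8 km.
On the circular orbit at r = 4.862×10^8 km, v_c = √(μ/r) = 16.522 km/s.
Transfer-orbit speed at the same r (vis-viva, a = a_t): v_t = √[μ(2/r − 1/a_t)] = 9.8594 km/s.
Δv₂ = |v_t − v_c| = |9.8594 − 16.522| = 6.663 km/s.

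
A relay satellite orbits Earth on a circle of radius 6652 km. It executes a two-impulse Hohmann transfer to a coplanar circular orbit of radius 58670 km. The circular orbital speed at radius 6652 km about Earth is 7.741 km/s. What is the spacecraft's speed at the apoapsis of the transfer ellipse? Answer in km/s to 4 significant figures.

v = 1.176 km/s

From the circular-orbit relation v² = μ/r at r = 6652 km: μ = v²r = (7.741)² × 6652 = 3.98608×10^5 km³/s².
Transfer-ellipse semi-major axis a_t = (r₁ + r₂)/2 = (6652 + 58670)/2 = 32661 km.
The apoapsis of the transfer ellipse is at r = 58670 km.
Vis-viva: v = √[μ(2/r − 1/a_t)] = √[3.98608×10^5 × (2/58670 − 1/32661)] = 1.176 km/s.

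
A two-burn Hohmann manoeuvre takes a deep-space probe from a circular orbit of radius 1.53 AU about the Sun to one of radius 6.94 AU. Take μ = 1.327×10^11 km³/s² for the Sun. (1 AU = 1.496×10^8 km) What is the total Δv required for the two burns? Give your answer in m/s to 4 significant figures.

Δv = 11260 m/s

In km: r₁ = 1.53 × 1.496×10^8 = 2.28888×10^8 km; r₂ = 6.94 × 1.496×10^8 = 1.038224×10^9 km.
Semi-major axis of the transfer orbit: a_t = (2.28888×10^8 + 1.038224×10^9)/2 = 6.33556×10^8 km.
At r₁ the circular-orbit speed is v₁ = √(μ/r₁) = 24.078 km/s.
Transfer-orbit speed at r₁ (v² = μ(2/r − 1/a)): v_p = √[μ(2/r₁ − 1/a_t)] = 30.823 km/s.
First burn Δv₁ = |v_p − v₁| = 6.7450 km/s.
At r₂, v₂ = √(μ/r₂) = 11.3055 km/s.
Transfer-orbit speed at r₂: v_a = √[μ(2/r₂ − 1/a_t)] = 6.79530 km/s.
Second burn Δv₂ = |v₂ − v_a| = 4.5102 km/s.
Δv = Δv₁ + Δv₂ = 6.7450 + 4.5102 = 11.26 km/s.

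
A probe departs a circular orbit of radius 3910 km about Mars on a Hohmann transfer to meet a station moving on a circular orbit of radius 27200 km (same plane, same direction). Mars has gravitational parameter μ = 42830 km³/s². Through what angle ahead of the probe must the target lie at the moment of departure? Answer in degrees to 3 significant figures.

Transfer-ellipse semi-major axis a_t = (r₁ + r₂)/2 = (3910 + 27200)/2 = 15555 km.
The half-period of the transfer ellipse is t = π√(a_t³/μ) = 29450 s.
The target's mean motion on its circular orbit is ω₂ = √(μ/r₂³) = 4.6134×10^-5 rad/s.
Angle swept by the target during transfer: ω₂·t = 1.3586 rad = 77.84°.
The probe traverses 180° on the transfer ellipse, so the target must lead by 180° − 77.84° = 102°.

φ = 102°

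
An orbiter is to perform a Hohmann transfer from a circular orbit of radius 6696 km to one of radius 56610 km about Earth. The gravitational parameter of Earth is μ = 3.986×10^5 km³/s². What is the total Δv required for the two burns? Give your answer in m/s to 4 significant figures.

Δv = 4036 m/s

Transfer-ellipse semi-major axis a_t = (r₁ + r₂)/2 = (6696 + 56610)/2 = 31653 km.
Circular speed at r₁: v₁ = √(μ/r₁) = √(3.986×10^5/6696) = 7.7154 km/s.
Transfer-orbit speed at r₁ (vis-viva equation): v_p = √[μ(2/r₁ − 1/a_t)] = 10.318 km/s.
First burn Δv₁ = |v_p − v₁| = 2.603 km/s.
At r₂, v₂ = √(μ/r₂) = 2.6535 km/s.
Transfer-orbit speed at r₂: v_a = √[μ(2/r₂ − 1/a_t)] = 1.2205 km/s.
Second burn Δv₂ = |v₂ − v_a| = 1.433 km/s.
Δv = Δv₁ + Δv₂ = 2.603 + 1.433 = 4.036 km/s.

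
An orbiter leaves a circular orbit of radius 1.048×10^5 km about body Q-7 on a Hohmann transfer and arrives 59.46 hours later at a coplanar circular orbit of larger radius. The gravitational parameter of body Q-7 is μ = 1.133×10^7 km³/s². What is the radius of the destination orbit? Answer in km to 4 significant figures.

r₂ = 6.446×10^5 km

Transfer time t = 59.46 hours = 2.14056×10^5 s, and t = π√(a_t³/μ).
So a_t = (μ t²/π²)^(1/3) = (1.133×10^7 × (2.14056×10^5)² / π²)^(1/3) = 3.7468×10^5 km.
Since a_t = (r₁ + r₂)/2, r₂ = 2a_t − r₁ = 2×3.7468×10^5 − 1.048×10^5 = 6.4456×10^5 km.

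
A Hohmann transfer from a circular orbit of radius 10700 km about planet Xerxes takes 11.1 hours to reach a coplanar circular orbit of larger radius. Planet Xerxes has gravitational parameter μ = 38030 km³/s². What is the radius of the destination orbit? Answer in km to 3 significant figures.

Transfer time t = 11.1 hours = 39960 s, and t = π√(a_t³/μ).
So a_t = (μ t²/π²)^(1/3) = (38030 × (39960)² / π²)^(1/3) = 18324 km.
Since a_t = (r₁ + r₂)/2, r₂ = 2a_t − r₁ = 2×18324 − 10700 = 25948 km.

r₂ = 25900 km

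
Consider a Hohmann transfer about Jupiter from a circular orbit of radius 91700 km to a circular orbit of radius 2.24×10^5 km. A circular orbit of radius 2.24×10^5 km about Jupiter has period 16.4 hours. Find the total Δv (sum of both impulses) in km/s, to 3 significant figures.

From Kepler's third law T² = 4π²r³/μ at r = 2.24×10^5 km, T = 16.4 hours = 16.4 × 3600 s = 59040 s: μ = 4π²r³/T² = 1.27295×10^8 km³/s².
Transfer-ellipse semi-major axis a_t = (r₁ + r₂)/2 = (91700 + 2.240×10^5)/2 = 1.5785×10^5 km.
At r₁ the circular-orbit speed is v₁ = √(μ/r₁) = 37.25812 km/s.
Transfer-orbit speed at r₁ (v² = μ(2/r − 1/a)): v_p = √[μ(2/r₁ − 1/a_t)] = 44.38361 km/s.
First burn Δv₁ = |v_p − v₁| = 7.125 km/s.
Circular speed at r₂: v₂ = √(μ/r₂) = 23.839 km/s.
Transfer-orbit speed at r₂: v_a = √[μ(2/r₂ − 1/a_t)] = 18.170 km/s.
Second burn Δv₂ = |v₂ − v_a| = 5.669 km/s.
Total Δv = Δv₁ + Δv₂ = 12.79 km/s.

Δv = 12.8 km/s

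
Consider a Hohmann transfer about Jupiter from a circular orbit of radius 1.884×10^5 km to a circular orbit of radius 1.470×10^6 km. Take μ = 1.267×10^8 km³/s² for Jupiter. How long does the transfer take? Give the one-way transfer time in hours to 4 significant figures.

t = 58.54 hours

Semi-major axis of the transfer orbit: a_t = (1.884×10^5 + 1.470×10^6)/2 = 8.292×10^5 km.
Transfer time t = π√(a_t³/μ) = π√((8.292×10^5)³ / 1.267×10^8) = 2.1074×10^5 s.
Converting: 2.1074×10^5 s ÷ 3600 s/hour = 58.54 hours.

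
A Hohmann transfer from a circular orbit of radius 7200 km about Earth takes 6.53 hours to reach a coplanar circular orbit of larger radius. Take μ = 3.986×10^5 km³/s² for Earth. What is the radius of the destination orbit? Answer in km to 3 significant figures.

r₂ = 49100 km

Transfer time t = 6.53 hours = 23508 s, and t = π√(a_t³/μ).
So a_t = (μ t²/π²)^(1/3) = (3.986×10^5 × (23508)² / π²)^(1/3) = 28155 km.
Since a_t = (r₁ + r₂)/2, r₂ = 2a_t − r₁ = 2×28155 − 7200 = 49110 km.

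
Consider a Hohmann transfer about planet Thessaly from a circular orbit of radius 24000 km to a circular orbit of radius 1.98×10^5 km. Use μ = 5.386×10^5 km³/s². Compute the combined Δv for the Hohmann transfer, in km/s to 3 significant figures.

Δv = 2.47 km/s

Semi-major axis of the transfer orbit: a_t = (24000 + 1.980×10^5)/2 = 1.110×10^5 km.
At r₁ the circular-orbit speed is v₁ = √(μ/r₁) = 4.737 km/s.
On the transfer ellipse at r₁, vis-viva gives v_p = √[μ(2/r₁ − 1/a_t)] = 6.327 km/s.
First burn Δv₁ = |v_p − v₁| = 1.590 km/s.
At r₂, v₂ = √(μ/r₂) = 1.6493 km/s.
Transfer-orbit speed at r₂: v_a = √[μ(2/r₂ − 1/a_t)] = 0.76691 km/s.
Second burn Δv₂ = |v₂ − v_a| = 0.8824 km/s.
Δv = Δv₁ + Δv₂ = 1.590 + 0.8824 = 2.472 km/s.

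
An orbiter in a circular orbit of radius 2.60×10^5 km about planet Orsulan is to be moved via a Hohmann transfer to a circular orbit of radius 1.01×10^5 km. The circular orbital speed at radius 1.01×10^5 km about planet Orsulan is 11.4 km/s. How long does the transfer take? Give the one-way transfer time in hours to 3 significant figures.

t = 18.5 hours

From the circular-orbit relation v² = μ/r at r = 1.01×10^5 km: μ = v²r = (11.4)² × 1.01×10^5 = 1.31260×10^7 km³/s².
Semi-major axis of the transfer orbit: a_t = (2.600×10^5 + 1.010×10^5)/2 = 1.805×10^5 km.
Transfer time t = π√(a_t³/μ) = π√((1.805×10^5)³ / 1.31260×10^7) = 66500 s.
Converting: 66500 s ÷ 3600 s/hour = 18.5 hours.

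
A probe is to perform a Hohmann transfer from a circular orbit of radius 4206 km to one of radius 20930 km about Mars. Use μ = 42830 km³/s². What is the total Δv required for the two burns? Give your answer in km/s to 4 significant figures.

Δv = 1.530 km/s

Transfer-ellipse semi-major axis a_t = (r₁ + r₂)/2 = (4206 + 20930)/2 = 12568 km.
Circular speed at r₁: v₁ = √(μ/r₁) = √(42830/4206) = 3.191 km/s.
On the transfer ellipse at r₁, vis-viva gives v_p = √[μ(2/r₁ − 1/a_t)] = 4.118 km/s.
First burn Δv₁ = |v_p − v₁| = 0.9270 km/s.
At r₂, v₂ = √(μ/r₂) = 1.4305 km/s.
Transfer-orbit speed at r₂: v_a = √[μ(2/r₂ − 1/a_t)] = 0.82754 km/s.
Second burn Δv₂ = |v₂ − v_a| = 0.6030 km/s.
Δv = Δv₁ + Δv₂ = 0.9270 + 0.6030 = 1.530 km/s.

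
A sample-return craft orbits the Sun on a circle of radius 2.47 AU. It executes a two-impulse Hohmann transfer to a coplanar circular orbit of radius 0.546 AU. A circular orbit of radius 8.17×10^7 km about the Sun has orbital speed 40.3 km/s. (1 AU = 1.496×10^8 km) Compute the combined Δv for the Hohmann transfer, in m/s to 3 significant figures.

Δv = 18800 m/s

From the circular-orbit relation v² = μ/r at r = 8.17×10^7 km: μ = v²r = (40.3)² × 8.17×10^7 = 1.32688×10^11 km³/s².
In km: r₁ = 2.47 × 1.496×10^8 = 3.69512×10^8 km; r₂ = 0.546 × 1.496×10^8 = 8.16816×10^7 km.
Semi-major axis of the transfer orbit: a_t = (3.69512×10^8 + 8.16816×10^7)/2 = 2.255968×10^8 km.
Circular speed at r₁: v₁ = √(μ/r₁) = √(1.32688×10^11/3.69512×10^8) = 18.9497 km/s.
On the transfer ellipse at r₁, vis-viva gives v_a = √[μ(2/r₁ − 1/a_t)] = 11.4024 km/s.
First burn Δv₁ = |v_a − v₁| = 7.547 km/s.
At r₂, v₂ = √(μ/r₂) = 40.30 km/s.
Transfer-orbit speed at r₂: v_p = √[μ(2/r₂ − 1/a_t)] = 51.58 km/s.
Second burn Δv₂ = |v₂ − v_p| = 11.28 km/s.
Total Δv = Δv₁ + Δv₂ = 18.83 km/s.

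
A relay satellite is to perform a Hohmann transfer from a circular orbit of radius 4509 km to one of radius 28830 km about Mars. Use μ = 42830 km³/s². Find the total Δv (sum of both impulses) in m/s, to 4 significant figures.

Δv = 1556 m/s

Semi-major axis of the transfer orbit: a_t = (4509 + 28830)/2 = 16669.5 km.
At r₁ the circular-orbit speed is v₁ = √(μ/r₁) = 3.0820 km/s.
On the transfer ellipse at r₁, v² = μ(2/r − 1/a) gives v_p = √[μ(2/r₁ − 1/a_t)] = 4.0532 km/s.
First burn Δv₁ = |v_p − v₁| = 0.9712 km/s.
At r₂, v₂ = √(μ/r₂) = 1.21885 km/s.
Transfer-orbit speed at r₂: v_a = √[μ(2/r₂ − 1/a_t)] = 0.633914 km/s.
Second burn Δv₂ = |v₂ − v_a| = 0.5849 km/s.
Δv = Δv₁ + Δv₂ = 0.9712 + 0.5849 = 1.556 km/s.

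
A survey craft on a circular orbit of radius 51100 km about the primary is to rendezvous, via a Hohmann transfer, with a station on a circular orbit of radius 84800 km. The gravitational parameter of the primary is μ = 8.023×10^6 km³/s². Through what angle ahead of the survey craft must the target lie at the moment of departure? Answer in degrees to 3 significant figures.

φ = 50.9°

Transfer-ellipse semi-major axis a_t = (r₁ + r₂)/2 = (51100 + 84800)/2 = 67950 km.
The half-period of the transfer ellipse is t = π√(a_t³/μ) = 19646 s.
The target's mean motion on its circular orbit is ω₂ = √(μ/r₂³) = 1.1470×10^-4 rad/s.
Angle swept by the target during transfer: ω₂·t = 2.253 rad = 129.1°.
The survey craft traverses 180° on the transfer ellipse, so the target must lead by 180° − 129.1° = 50.9°.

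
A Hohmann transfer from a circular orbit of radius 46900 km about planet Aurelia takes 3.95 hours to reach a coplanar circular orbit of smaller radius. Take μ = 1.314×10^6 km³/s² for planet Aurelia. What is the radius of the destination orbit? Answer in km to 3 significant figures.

r₂ = 13000 km

Transfer time t = 3.95 hours = 14220 s, and t = π√(a_t³/μ).
So a_t = (μ t²/π²)^(1/3) = (1.314×10^6 × (14220)² / π²)^(1/3) = 29971 km.
Since a_t = (r₁ + r₂)/2, r₂ = 2a_t − r₁ = 2×29971 − 46900 = 13042 km.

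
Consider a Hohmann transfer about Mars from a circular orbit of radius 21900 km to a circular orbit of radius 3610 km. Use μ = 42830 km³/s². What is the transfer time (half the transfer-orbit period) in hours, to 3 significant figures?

Semi-major axis of the transfer orbit: a_t = (21900 + 3610)/2 = 12755 km.
By Kepler's third law the transfer-orbit period is T = 2π√(a_t³/μ), so t = T/2 = 21867 s.
Converting: 21867 s ÷ 3600 s/hour = 6.07 hours.

t = 6.07 hours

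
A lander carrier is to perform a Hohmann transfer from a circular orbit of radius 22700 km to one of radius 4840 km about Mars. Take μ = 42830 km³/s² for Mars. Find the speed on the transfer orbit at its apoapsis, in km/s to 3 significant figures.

Transfer-ellipse semi-major axis a_t = (r₁ + r₂)/2 = (22700 + 4840)/2 = 13770 km.
At apoapsis, r = 22700 km.
Applying v² = μ(2/r − 1/a_t): v = 0.8144 km/s.

v = 0.814 km/s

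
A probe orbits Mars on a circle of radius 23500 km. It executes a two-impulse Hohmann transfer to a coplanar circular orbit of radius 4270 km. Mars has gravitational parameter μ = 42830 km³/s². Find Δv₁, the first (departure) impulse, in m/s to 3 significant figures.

Δv₁ = 601 m/s

Transfer-ellipse semi-major axis a_t = (r₁ + r₂)/2 = (23500 + 4270)/2 = 13885 km.
Circular speed at r = 23500 km: v_c = √(μ/r) = 1.35002 km/s.
Vis-viva on the transfer ellipse at r = 23500 km gives v_t = √[μ(2/r − 1/a_t)] = 0.748654 km/s.
Δv₁ = |v_t − v_c| = |0.748654 − 1.35002| = 0.6014 km/s.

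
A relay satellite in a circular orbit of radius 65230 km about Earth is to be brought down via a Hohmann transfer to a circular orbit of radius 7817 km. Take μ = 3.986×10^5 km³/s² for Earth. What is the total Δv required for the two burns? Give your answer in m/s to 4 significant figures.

Semi-major axis of the transfer orbit: a_t = (65230 + 7817)/2 = 36523.5 km.
At r₁ the circular-orbit speed is v₁ = √(μ/r₁) = 2.4720 km/s.
Transfer-orbit speed at r₁ (v² = μ(2/r − 1/a)): v_a = √[μ(2/r₁ − 1/a_t)] = 1.1436 km/s.
First burn Δv₁ = |v_a − v₁| = 1.3284 km/s.
At r₂, v₂ = √(μ/r₂) = 7.1408 km/s.
Transfer-orbit speed at r₂: v_p = √[μ(2/r₂ − 1/a_t)] = 9.5430 km/s.
Second burn Δv₂ = |v₂ − v_p| = 2.4022 km/s.
Total Δv = Δv₁ + Δv₂ = 3.731 km/s.

Δv = 3731 m/s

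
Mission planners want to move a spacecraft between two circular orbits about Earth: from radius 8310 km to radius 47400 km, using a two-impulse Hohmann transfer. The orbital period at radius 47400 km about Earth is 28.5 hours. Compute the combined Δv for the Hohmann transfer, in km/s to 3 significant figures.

From Kepler's third law T² = 4π²r³/μ at r = 47400 km, T = 28.5 hours = 28.5 × 3600 s = 1.026×10^5 s: μ = 4π²r³/T² = 3.99393×10^5 km³/s².
Semi-major axis of the transfer orbit: a_t = (8310 + 47400)/2 = 27855 km.
At r₁ the circular-orbit speed is v₁ = √(μ/r₁) = 6.933 km/s.
On the transfer ellipse at r₁, vis-viva equation gives v_p = √[μ(2/r₁ − 1/a_t)] = 9.044 km/s.
First burn Δv₁ = |v_p − v₁| = 2.111 km/s.
At r₂, v₂ = √(μ/r₂) = 2.9028 km/s.
Transfer-orbit speed at r₂: v_a = √[μ(2/r₂ − 1/a_t)] = 1.5855 km/s.
Second burn Δv₂ = |v₂ − v_a| = 1.317 km/s.
Total Δv = Δv₁ + Δv₂ = 3.428 km/s.

Δv = 3.43 km/s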